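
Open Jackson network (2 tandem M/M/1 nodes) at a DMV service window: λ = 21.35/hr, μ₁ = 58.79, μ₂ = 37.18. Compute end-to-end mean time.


Each node sees arrival rate λ = 21.35/hr (tandem ⇒ throughput preserved).
W₁ = 1/(μ₁−λ) = 1/(58.79−21.35) = 0.02671 hr
W₂ = 1/(μ₂−λ) = 1/(37.18−21.35) = 0.06317 hr
W_total = W₁ + W₂ = 0.02671 + 0.06317 = 0.08988 hr

Final: 0.08988 hr


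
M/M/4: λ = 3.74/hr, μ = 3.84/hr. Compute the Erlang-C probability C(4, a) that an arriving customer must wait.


a = λ/μ = 0.9740; ρ = a/4 = 0.2435
P₀ = 0.377103 (from M/M/c formula)
C(c,a) = [a^c/(c!(1−ρ))]·P₀ = [0.89983/(24·0.7565)]·0.377103
= 0.04956·0.377103 = 0.018689

Final: 0.018689


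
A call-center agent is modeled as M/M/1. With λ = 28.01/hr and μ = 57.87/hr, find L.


ρ = λ/μ = 28.01/57.87 = 0.4840
L = ρ/(1−ρ) = 0.4840/(1 − 0.4840) = 0.4840/0.5160 = 0.9380

Final: 0.9380


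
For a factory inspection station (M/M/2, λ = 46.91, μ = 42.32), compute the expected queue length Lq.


a = λ/μ = 1.1085; ρ = a/2 = 0.5542
P₀ = 0.286811
Lq = P₀·a^c·ρ / (c!·(1−ρ)²) = 0.286811·1.22868·0.5542/(2·0.19871)
= 0.49144

Final: 0.49144


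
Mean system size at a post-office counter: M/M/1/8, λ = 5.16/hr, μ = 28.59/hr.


ρ = 5.16/28.59 = 0.1805
L = ρ[1 − (K+1)ρ^K + Kρ^(K+1)] / [(1−ρ)(1−ρ^(K+1))]
Numerator: 0.1805·(1 − 9·0.000001126 + 8·0.0000002032) = 0.180481
Denominator: (0.8195)·(1.000000) = 0.819517
L = 0.180481/0.819517 = 0.2202

Final: 0.2202


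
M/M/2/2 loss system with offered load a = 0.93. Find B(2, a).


B(c,a) = (a^c/c!) / Σ_{k=0}^{c} a^k/k!
a^2/2! = 0.432450
Σ terms (k=0..2): 1.00000 + 0.93000 + 0.43245 = 2.362450
B = 0.432450/2.362450 = 0.183051

Final: 0.183051


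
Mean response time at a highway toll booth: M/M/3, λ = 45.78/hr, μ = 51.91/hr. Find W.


a = 0.8819; ρ = 0.2940; P₀ = 0.411063
Lq = P₀·a^c·ρ/(c!(1−ρ)²) = 0.02771
Wq = Lq/λ = 0.02771/45.78 = 0.0006054 hr
W = Wq + 1/μ = 0.0006054 + 0.01926 = 0.01987 hr

Final: 0.01987 hr


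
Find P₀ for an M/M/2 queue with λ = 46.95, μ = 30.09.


a = λ/μ = 46.95/30.09 = 1.5603; ρ = a/c = 0.7802
Σ_{k=0}^{1} a^k/k! (terms k=0..1) = 1.00000 + 1.56032 = 2.56032
Tail: a^2/(2!(1−ρ)) = 2.43460/(2·0.2198) = 5.53719
P₀ = 1/(2.56032 + 5.53719) = 1/8.09751 = 0.123495

Final: 0.123495


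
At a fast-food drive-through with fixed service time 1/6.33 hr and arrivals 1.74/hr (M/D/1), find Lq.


ρ = 1.74/6.33 = 0.2749
M/D/1: Lq = ρ²/(2(1−ρ)) = 0.07556/(2·0.7251) = 0.05210

Final: 0.05210


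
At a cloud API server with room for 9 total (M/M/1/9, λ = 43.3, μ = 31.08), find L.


ρ = 43.3/31.08 = 1.3932
L = ρ[1 − (K+1)ρ^K + Kρ^(K+1)] / [(1−ρ)(1−ρ^(K+1))]
Numerator: 1.3932·(1 − 10·19.772518 + 9·27.546655) = 71.323393
Denominator: (-0.3932)·(-26.546655) = 10.437584
L = 71.323393/10.437584 = 6.8333

Final: 6.8333


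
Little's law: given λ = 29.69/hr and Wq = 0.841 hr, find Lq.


Lq = λWq = 29.69·0.841 = 24.9693

Final: 24.9693


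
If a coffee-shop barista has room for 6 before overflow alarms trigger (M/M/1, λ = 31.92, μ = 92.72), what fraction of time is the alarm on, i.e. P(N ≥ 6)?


ρ = 31.92/92.72 = 0.3443
P(N ≥ n) = ρ^n = 0.3443^6 = 0.001665

Final: 0.001665


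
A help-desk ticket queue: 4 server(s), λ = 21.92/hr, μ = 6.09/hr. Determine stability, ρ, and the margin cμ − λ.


Total capacity cμ = 4·6.09 = 24.36/hr
ρ = λ/(cμ) = 21.92/24.36 = 0.8998
Stable ⇔ ρ < 1: YES
Spare capacity = cμ − λ = 24.36 − 21.92 = 2.44/hr

Final: ρ = 0.8998; stable; margin = 2.44/hr


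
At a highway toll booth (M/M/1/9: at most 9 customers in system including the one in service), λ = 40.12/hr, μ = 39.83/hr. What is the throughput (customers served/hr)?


ρ = 1.0073; P_K = (1−ρ)ρ^9/(1−ρ^10) = 0.103296
λ_eff = λ(1 − P_K) = 40.12·(1 − 0.103296) = 40.12·0.896704 = 35.9758 /hr

Final: 35.9758 /hr


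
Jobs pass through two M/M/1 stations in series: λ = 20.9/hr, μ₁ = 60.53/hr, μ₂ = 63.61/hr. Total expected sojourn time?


Each node sees arrival rate λ = 20.9/hr (tandem ⇒ throughput preserved).
W₁ = 1/(μ₁−λ) = 1/(60.53−20.9) = 0.02523 hr
W₂ = 1/(μ₂−λ) = 1/(63.61−20.9) = 0.02341 hr
W_total = W₁ + W₂ = 0.02523 + 0.02341 = 0.04865 hr

Final: 0.04865 hr


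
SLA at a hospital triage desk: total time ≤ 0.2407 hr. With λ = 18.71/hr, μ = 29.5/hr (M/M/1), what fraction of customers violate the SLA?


W ~ Exponential(μ−λ) for M/M/1.
μ − λ = 29.5 − 18.71 = 10.7900
P(W > t) = e^{−(μ−λ)t} = e^{−2.5972} = 0.074485

Final: 0.074485


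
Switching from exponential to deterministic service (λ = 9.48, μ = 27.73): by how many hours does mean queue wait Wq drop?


ρ = 9.48/27.73 = 0.3419
Wq(M/M/1) = ρ/(μ−λ) = 0.3419/18.25 = 0.01873 hr
Wq(M/D/1) = ρ/(2(μ−λ)) = 0.009366 hr
Savings = 0.01873 − 0.009366 = 0.009366 hr

Final: 0.009366 hr


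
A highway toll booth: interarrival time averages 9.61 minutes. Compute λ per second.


λ = 1/(interarrival time) in consistent units.
1 second = 0.0166667 min, so λ = 0.0166667/9.61 = 0.001734 per second

Final: 0.001734 /sec


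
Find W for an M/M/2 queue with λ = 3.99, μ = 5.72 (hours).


a = 0.6976; ρ = 0.3488; P₀ = 0.482826
Lq = P₀·a^c·ρ/(c!(1−ρ)²) = 0.09661
Wq = Lq/λ = 0.09661/3.99 = 0.02421 hr
W = Wq + 1/μ = 0.02421 + 0.17483 = 0.19904 hr

Final: 0.19904 hr


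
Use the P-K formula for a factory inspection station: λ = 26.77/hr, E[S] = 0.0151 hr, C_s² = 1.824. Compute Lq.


ρ = λ·E[S] = 26.77·0.0151 = 0.4042
Lq = ρ²(1+C_s²)/(2(1−ρ)) = 0.1634·(1+1.824)/(2·0.5958)
= 0.1634·2.8240/1.1915 = 0.38726

Final: 0.38726


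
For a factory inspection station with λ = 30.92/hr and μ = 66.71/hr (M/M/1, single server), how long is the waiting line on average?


ρ = 30.92/66.71 = 0.4635
Lq = ρ²/(1−ρ) = 0.2148/0.5365 = 0.4004

Final: 0.4004


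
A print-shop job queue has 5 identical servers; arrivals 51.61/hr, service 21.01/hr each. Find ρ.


ρ = λ/(cμ) = 51.61/(5·21.01) = 51.61/105.05 = 0.4913

Final: 0.4913


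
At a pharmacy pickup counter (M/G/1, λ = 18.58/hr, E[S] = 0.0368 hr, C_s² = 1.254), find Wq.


ρ = λ·E[S] = 18.58·0.0368 = 0.6837
E[S²] = E[S]²(1+C_s²) = 0.0368²·(1+1.254) = 0.003052
Wq = λ·E[S²]/(2(1−ρ)) = 18.58·0.003052/(2·0.3163) = 0.08967 hr

Final: 0.08967 hr


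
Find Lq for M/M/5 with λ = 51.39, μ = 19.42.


a = λ/μ = 2.6462; ρ = a/5 = 0.5292
P₀ = 0.068605
Lq = P₀·a^c·ρ / (c!·(1−ρ)²) = 0.068605·129.76183·0.5292/(120·0.22161)
= 0.17717

Final: 0.17717


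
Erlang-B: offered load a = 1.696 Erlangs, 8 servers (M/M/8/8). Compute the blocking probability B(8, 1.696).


B(c,a) = (a^c/c!) / Σ_{k=0}^{c} a^k/k!
a^8/8! = 0.001698
Σ terms (k=0..8): 1.00000 + 1.69600 + 1.43821 + 0.81307 + 0.34474 + 0.11694 + 0.03305 + 0.008008 + 0.001698 = 5.451711
B = 0.001698/5.451711 = 0.0003114

Final: 0.0003114


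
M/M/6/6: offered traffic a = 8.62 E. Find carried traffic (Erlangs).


B(6,8.62) = 0.422076 (Erlang-B)
Carried load = a(1 − B) = 8.62·(1 − 0.422076) = 8.62·0.577924 = 4.9817 E

Final: 4.9817 Erlangs


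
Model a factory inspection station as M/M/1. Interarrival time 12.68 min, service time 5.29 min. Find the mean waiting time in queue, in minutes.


λ = 60/12.68 = 4.7319 /hr
μ = 60/5.29 = 11.3422 /hr
ρ = λ/μ = 4.7319/11.3422 = 0.4172
Wq = ρ/(μ−λ) = 0.4172/(11.3422−4.7319) = 0.06311 hr
In minutes: 0.06311·60 = 3.787 min

Final: 3.787 min


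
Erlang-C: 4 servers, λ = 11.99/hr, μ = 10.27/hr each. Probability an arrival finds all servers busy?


a = λ/μ = 1.1675; ρ = a/4 = 0.2919
P₀ = 0.310221 (from M/M/c formula)
C(c,a) = [a^c/(c!(1−ρ))]·P₀ = [1.85778/(24·0.7081)]·0.310221
= 0.10931·0.310221 = 0.033911

Final: 0.033911


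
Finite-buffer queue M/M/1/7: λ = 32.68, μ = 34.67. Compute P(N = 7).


ρ = λ/μ = 32.68/34.67 = 0.9426
P_K = (1−ρ)ρ^K/(1−ρ^(K+1)) = (0.05740·0.661146)/(1 − 0.623197)
= 0.037949/0.376803 = 0.100712

Final: 0.100712


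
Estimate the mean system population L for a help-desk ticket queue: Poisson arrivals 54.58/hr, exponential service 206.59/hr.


ρ = λ/μ = 54.58/206.59 = 0.2642
L = ρ/(1−ρ) = 0.2642/(1 − 0.2642) = 0.2642/0.7358 = 0.3591

Final: 0.3591


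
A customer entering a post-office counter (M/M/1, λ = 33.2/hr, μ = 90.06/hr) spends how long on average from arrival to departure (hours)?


W = 1/(μ−λ) = 1/(90.06 − 33.2) = 1/56.86 = 0.01759 hr

Final: 0.01759 hr


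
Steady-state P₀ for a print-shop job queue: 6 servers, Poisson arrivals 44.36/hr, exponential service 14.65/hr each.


a = λ/μ = 44.36/14.65 = 3.0280; ρ = a/c = 0.5047
Σ_{k=0}^{5} a^k/k! (terms k=0..5) = 1.00000 + 3.02799 + 4.58435 + 4.62712 + 3.50271 + 2.12123 = 18.86340
Tail: a^6/(6!(1−ρ)) = 770.76765/(720·0.4953) = 2.16118
P₀ = 1/(18.86340 + 2.16118) = 1/21.02458 = 0.047563

Final: 0.047563


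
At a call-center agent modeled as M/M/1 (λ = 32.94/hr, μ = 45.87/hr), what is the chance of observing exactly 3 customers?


ρ = 32.94/45.87 = 0.7181
P_n = (1−ρ)·ρ^n = (1 − 0.7181)·0.7181^3 = 0.2819·0.370326 = 0.104389

Final: 0.104389


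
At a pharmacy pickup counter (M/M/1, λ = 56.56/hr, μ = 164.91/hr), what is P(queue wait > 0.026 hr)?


ρ = 56.56/164.91 = 0.3430
P(Wq > t) = ρ·e^{−(μ−λ)t} = 0.3430·e^{−2.8171}
= 0.3430·0.059779 = 0.020503

Final: 0.020503


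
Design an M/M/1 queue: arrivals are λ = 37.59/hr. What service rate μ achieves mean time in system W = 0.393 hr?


W = 1/(μ−λ) ⇒ μ − λ = 1/W = 1/0.393 = 2.5445
μ = λ + 1/W = 37.59 + 2.5445 = 40.1345 per hr

Final: 40.1345 /hr


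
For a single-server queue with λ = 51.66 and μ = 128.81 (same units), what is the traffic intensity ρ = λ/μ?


ρ = λ/μ = 51.66/128.81 = 0.4011

Final: 0.4011


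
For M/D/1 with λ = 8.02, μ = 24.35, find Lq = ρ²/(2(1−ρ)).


ρ = 8.02/24.35 = 0.3294
M/D/1: Lq = ρ²/(2(1−ρ)) = 0.1085/(2·0.6706) = 0.08088

Final: 0.08088


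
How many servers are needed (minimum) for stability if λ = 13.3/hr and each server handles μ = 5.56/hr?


Stability requires cμ > λ ⇔ c > λ/μ.
λ/μ = 13.3/5.56 = 2.3921
Minimum integer c = ⌊2.3921⌋ + 1 = 3
Check: 3·5.56 = 16.68 > 13.3, while 2·5.56 = 11.12 ≤ 13.3

Final: 3 servers


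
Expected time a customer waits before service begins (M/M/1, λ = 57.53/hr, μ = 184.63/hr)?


ρ = 57.53/184.63 = 0.3116
Wq = ρ/(μ−λ) = 0.3116/(184.63 − 57.53) = 0.3116/127.10 = 0.002452 hr

Final: 0.002452 hr


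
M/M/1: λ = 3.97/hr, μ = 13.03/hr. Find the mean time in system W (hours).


W = 1/(μ−λ) = 1/(13.03 − 3.97) = 1/9.06 = 0.1104 hr

Final: 0.1104 hr


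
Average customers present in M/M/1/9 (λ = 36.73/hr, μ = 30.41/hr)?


ρ = 36.73/30.41 = 1.2078
L = ρ[1 − (K+1)ρ^K + Kρ^(K+1)] / [(1−ρ)(1−ρ^(K+1))]
Numerator: 1.2078·(1 − 10·5.470671 + 9·6.607620) = 6.959346
Denominator: (-0.2078)·(-5.607620) = 1.165411
L = 6.959346/1.165411 = 5.9716

Final: 5.9716


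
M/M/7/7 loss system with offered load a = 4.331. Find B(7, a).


B(c,a) = (a^c/c!) / Σ_{k=0}^{c} a^k/k!
a^7/7! = 5.671354
Σ terms (k=0..7): 1.00000 + 4.33100 + 9.37878 + 13.53983 + 14.66025 + 12.69871 + 9.16635 + 5.67135 = 70.446287
B = 5.671354/70.446287 = 0.080506

Final: 0.080506


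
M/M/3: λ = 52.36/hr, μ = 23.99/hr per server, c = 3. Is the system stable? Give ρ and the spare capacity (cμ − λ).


Total capacity cμ = 3·23.99 = 71.97/hr
ρ = λ/(cμ) = 52.36/71.97 = 0.7275
Stable ⇔ ρ < 1: YES
Spare capacity = cμ − λ = 71.97 − 52.36 = 19.61/hr

Final: ρ = 0.7275; stable; margin = 19.61/hr


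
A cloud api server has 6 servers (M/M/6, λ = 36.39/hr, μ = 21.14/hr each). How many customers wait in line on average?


a = λ/μ = 1.7214; ρ = a/6 = 0.2869
P₀ = 0.178714
Lq = P₀·a^c·ρ / (c!·(1−ρ)²) = 0.178714·26.01731·0.2869/(720·0.50852)
= 0.003643

Final: 0.003643


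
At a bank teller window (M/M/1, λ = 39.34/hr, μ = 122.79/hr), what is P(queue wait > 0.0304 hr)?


ρ = 39.34/122.79 = 0.3204
P(Wq > t) = ρ·e^{−(μ−λ)t} = 0.3204·e^{−2.5369}
= 0.3204·0.079113 = 0.025347

Final: 0.025347


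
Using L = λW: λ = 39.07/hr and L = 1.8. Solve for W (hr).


W = L/λ = 1.8/39.07 = 0.04607 hr

Final: 0.04607 hr


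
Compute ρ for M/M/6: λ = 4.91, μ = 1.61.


ρ = λ/(cμ) = 4.91/(6·1.61) = 4.91/9.66 = 0.5083

Final: 0.5083


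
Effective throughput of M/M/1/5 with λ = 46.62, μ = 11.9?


ρ = 3.9176; P_K = (1−ρ)ρ^5/(1−ρ^6) = 0.744951
λ_eff = λ(1 − P_K) = 46.62·(1 − 0.744951) = 46.62·0.255049 = 11.8904 /hr

Final: 11.8904 /hr


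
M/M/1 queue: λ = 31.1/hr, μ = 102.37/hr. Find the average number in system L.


ρ = λ/μ = 31.1/102.37 = 0.3038
L = ρ/(1−ρ) = 0.3038/(1 − 0.3038) = 0.3038/0.6962 = 0.4364

Final: 0.4364


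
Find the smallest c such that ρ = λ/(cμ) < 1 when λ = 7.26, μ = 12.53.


Stability requires cμ > λ ⇔ c > λ/μ.
λ/μ = 7.26/12.53 = 0.5794
Minimum integer c = ⌊0.5794⌋ + 1 = 1
Check: 1·12.53 = 12.53 > 7.26, while 0·12.53 = 0.00 ≤ 7.26

Final: 1 servers


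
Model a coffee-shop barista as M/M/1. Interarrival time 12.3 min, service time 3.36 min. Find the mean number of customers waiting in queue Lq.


λ = 60/12.3 = 4.8780 /hr
μ = 60/3.36 = 17.8571 /hr
ρ = λ/μ = 4.8780/17.8571 = 0.2732
Lq = ρ²/(1−ρ) = 0.07462/0.7268 = 0.1027

Final: 0.1027


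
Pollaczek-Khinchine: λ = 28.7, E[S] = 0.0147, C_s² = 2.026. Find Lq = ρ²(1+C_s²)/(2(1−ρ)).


ρ = λ·E[S] = 28.7·0.0147 = 0.4219
Lq = ρ²(1+C_s²)/(2(1−ρ)) = 0.1780·(1+2.026)/(2·0.5781)
= 0.1780·3.0260/1.1562 = 0.46583

Final: 0.46583


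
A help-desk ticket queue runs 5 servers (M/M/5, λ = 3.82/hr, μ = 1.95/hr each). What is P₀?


a = λ/μ = 3.82/1.95 = 1.9590; ρ = a/c = 0.3918
Σ_{k=0}^{4} a^k/k! (terms k=0..4) = 1.00000 + 1.95897 + 1.91879 + 1.25295 + 0.61363 = 6.74434
Tail: a^5/(5!(1−ρ)) = 28.84986/(120·0.6082) = 0.39529
P₀ = 1/(6.74434 + 0.39529) = 1/7.13963 = 0.140063

Final: 0.140063


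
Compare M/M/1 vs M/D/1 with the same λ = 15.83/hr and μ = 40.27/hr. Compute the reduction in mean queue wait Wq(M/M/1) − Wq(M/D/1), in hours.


ρ = 15.83/40.27 = 0.3931
Wq(M/M/1) = ρ/(μ−λ) = 0.3931/24.44 = 0.01608 hr
Wq(M/D/1) = ρ/(2(μ−λ)) = 0.008042 hr
Savings = 0.01608 − 0.008042 = 0.008042 hr

Final: 0.008042 hr


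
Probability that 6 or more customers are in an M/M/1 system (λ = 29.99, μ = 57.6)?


ρ = 29.99/57.6 = 0.5207
P(N ≥ n) = ρ^n = 0.5207^6 = 0.019922

Final: 0.019922


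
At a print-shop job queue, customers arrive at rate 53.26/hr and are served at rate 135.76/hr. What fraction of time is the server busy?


ρ = λ/μ = 53.26/135.76 = 0.3923

Final: 0.3923


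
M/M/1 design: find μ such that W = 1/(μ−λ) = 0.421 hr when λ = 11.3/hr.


W = 1/(μ−λ) ⇒ μ − λ = 1/W = 1/0.421 = 2.3753
μ = λ + 1/W = 11.3 + 2.3753 = 13.6753 per hr

Final: 13.6753 /hr


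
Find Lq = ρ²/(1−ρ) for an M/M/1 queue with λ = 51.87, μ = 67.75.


ρ = 51.87/67.75 = 0.7656
Lq = ρ²/(1−ρ) = 0.5862/0.2344 = 2.5008

Final: 2.5008


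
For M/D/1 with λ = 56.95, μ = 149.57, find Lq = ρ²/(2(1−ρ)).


ρ = 56.95/149.57 = 0.3808
M/D/1: Lq = ρ²/(2(1−ρ)) = 0.1450/(2·0.6192) = 0.11706

Final: 0.11706


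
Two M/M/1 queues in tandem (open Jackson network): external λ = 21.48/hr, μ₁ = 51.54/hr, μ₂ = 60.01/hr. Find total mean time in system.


Each node sees arrival rate λ = 21.48/hr (tandem ⇒ throughput preserved).
W₁ = 1/(μ₁−λ) = 1/(51.54−21.48) = 0.03327 hr
W₂ = 1/(μ₂−λ) = 1/(60.01−21.48) = 0.02595 hr
W_total = W₁ + W₂ = 0.03327 + 0.02595 = 0.05922 hr

Final: 0.05922 hr


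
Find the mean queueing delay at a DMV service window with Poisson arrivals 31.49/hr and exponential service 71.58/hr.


ρ = 31.49/71.58 = 0.4399
Wq = ρ/(μ−λ) = 0.4399/(71.58 − 31.49) = 0.4399/40.09 = 0.01097 hr

Final: 0.01097 hr


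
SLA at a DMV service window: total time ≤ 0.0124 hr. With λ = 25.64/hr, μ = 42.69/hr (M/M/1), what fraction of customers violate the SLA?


W ~ Exponential(μ−λ) for M/M/1.
μ − λ = 42.69 − 25.64 = 17.0500
P(W > t) = e^{−(μ−λ)t} = e^{−0.2114} = 0.809434

Final: 0.809434


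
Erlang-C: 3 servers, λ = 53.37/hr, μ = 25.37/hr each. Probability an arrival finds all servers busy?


a = λ/μ = 2.1037; ρ = a/3 = 0.7012
P₀ = 0.095152 (from M/M/c formula)
C(c,a) = [a^c/(c!(1−ρ))]·P₀ = [9.30958/(6·0.2988)]·0.095152
= 5.19314·0.095152 = 0.494137

Final: 0.494137


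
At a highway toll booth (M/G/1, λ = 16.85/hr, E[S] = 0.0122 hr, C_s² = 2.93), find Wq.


ρ = λ·E[S] = 16.85·0.0122 = 0.2056
E[S²] = E[S]²(1+C_s²) = 0.0122²·(1+2.93) = 0.0005849
Wq = λ·E[S²]/(2(1−ρ)) = 16.85·0.0005849/(2·0.7944) = 0.006203 hr

Final: 0.006203 hr


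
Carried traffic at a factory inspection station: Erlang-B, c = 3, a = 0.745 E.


B(3,0.745) = 0.032951 (Erlang-B)
Carried load = a(1 − B) = 0.745·(1 − 0.032951) = 0.745·0.967049 = 0.7205 E

Final: 0.7205 Erlangs


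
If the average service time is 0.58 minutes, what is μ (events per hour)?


μ = 1/(service time) in consistent units.
1 hour = 60 min, so μ = 60/0.58 = 103.4483 per hour

Final: 103.4483 /hr


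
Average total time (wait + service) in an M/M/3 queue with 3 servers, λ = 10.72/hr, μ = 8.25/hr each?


a = 1.2994; ρ = 0.4331; P₀ = 0.263946
Lq = P₀·a^c·ρ/(c!(1−ρ)²) = 0.13009
Wq = Lq/λ = 0.13009/10.72 = 0.01214 hr
W = Wq + 1/μ = 0.01214 + 0.12121 = 0.13335 hr

Final: 0.13335 hr


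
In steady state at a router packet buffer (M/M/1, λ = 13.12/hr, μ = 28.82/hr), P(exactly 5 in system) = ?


ρ = 13.12/28.82 = 0.4552
P_n = (1−ρ)·ρ^n = (1 − 0.4552)·0.4552^5 = 0.5448·0.019552 = 0.010651

Final: 0.010651


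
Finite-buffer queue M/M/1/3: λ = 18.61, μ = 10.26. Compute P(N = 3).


ρ = λ/μ = 18.61/10.26 = 1.8138
P_K = (1−ρ)ρ^K/(1−ρ^(K+1)) = (-0.8138·5.967563)/(1 − 10.824206)
= -4.856643/-9.824206 = 0.494355

Final: 0.494355


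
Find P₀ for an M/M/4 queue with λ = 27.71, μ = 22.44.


a = λ/μ = 27.71/22.44 = 1.2348; ρ = a/c = 0.3087
Σ_{k=0}^{3} a^k/k! (terms k=0..3) = 1.00000 + 1.23485 + 0.76243 + 0.31383 = 3.31110
Tail: a^4/(4!(1−ρ)) = 2.32517/(24·0.6913) = 0.14015
P₀ = 1/(3.31110 + 0.14015) = 1/3.45125 = 0.289750

Final: 0.289750


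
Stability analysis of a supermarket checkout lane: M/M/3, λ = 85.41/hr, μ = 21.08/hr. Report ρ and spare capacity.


Total capacity cμ = 3·21.08 = 63.24/hr
ρ = λ/(cμ) = 85.41/63.24 = 1.3506
Stable ⇔ ρ < 1: NO
Spare capacity = cμ − λ = 63.24 − 85.41 = -22.17/hr

Final: ρ = 1.3506; unstable; margin = -22.17/hr


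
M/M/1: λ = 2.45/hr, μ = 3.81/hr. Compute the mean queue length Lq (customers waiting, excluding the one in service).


ρ = 2.45/3.81 = 0.6430
Lq = ρ²/(1−ρ) = 0.4135/0.3570 = 1.1584

Final: 1.1584


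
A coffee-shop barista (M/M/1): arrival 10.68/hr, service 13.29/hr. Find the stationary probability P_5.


ρ = 10.68/13.29 = 0.8036
P_n = (1−ρ)·ρ^n = (1 − 0.8036)·0.8036^5 = 0.1964·0.335144 = 0.065818

Final: 0.065818


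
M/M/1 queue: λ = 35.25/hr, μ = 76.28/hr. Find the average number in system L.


ρ = λ/μ = 35.25/76.28 = 0.4621
L = ρ/(1−ρ) = 0.4621/(1 − 0.4621) = 0.4621/0.5379 = 0.8591

Final: 0.8591


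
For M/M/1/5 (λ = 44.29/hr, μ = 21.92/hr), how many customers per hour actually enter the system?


ρ = 2.0205; P_K = (1−ρ)ρ^5/(1−ρ^6) = 0.512614
λ_eff = λ(1 − P_K) = 44.29·(1 − 0.512614) = 44.29·0.487386 = 21.5863 /hr

Final: 21.5863 /hr


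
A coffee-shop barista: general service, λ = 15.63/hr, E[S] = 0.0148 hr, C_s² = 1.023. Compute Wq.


ρ = λ·E[S] = 15.63·0.0148 = 0.2313
E[S²] = E[S]²(1+C_s²) = 0.0148²·(1+1.023) = 0.0004431
Wq = λ·E[S²]/(2(1−ρ)) = 15.63·0.0004431/(2·0.7687) = 0.004505 hr

Final: 0.004505 hr


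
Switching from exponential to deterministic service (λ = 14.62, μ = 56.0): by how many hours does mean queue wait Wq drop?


ρ = 14.62/56.0 = 0.2611
Wq(M/M/1) = ρ/(μ−λ) = 0.2611/41.38 = 0.006309 hr
Wq(M/D/1) = ρ/(2(μ−λ)) = 0.003155 hr
Savings = 0.006309 − 0.003155 = 0.003155 hr

Final: 0.003155 hr


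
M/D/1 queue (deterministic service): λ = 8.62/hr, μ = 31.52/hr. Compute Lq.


ρ = 8.62/31.52 = 0.2735
M/D/1: Lq = ρ²/(2(1−ρ)) = 0.07479/(2·0.7265) = 0.05147

Final: 0.05147


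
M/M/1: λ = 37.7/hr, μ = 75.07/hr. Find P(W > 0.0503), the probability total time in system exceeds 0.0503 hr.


W ~ Exponential(μ−λ) for M/M/1.
μ − λ = 75.07 − 37.7 = 37.3700
P(W > t) = e^{−(μ−λ)t} = e^{−1.8797} = 0.152634

Final: 0.152634


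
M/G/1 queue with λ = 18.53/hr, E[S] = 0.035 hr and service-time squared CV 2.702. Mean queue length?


ρ = λ·E[S] = 18.53·0.035 = 0.6486
Lq = ρ²(1+C_s²)/(2(1−ρ)) = 0.4206·(1+2.702)/(2·0.3514)
= 0.4206·3.7020/0.7029 = 2.21529

Final: 2.21529


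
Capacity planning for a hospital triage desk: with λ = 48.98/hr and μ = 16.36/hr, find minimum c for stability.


Stability requires cμ > λ ⇔ c > λ/μ.
λ/μ = 48.98/16.36 = 2.9939
Minimum integer c = ⌊2.9939⌋ + 1 = 3
Check: 3·16.36 = 49.08 > 48.98, while 2·16.36 = 32.72 ≤ 48.98

Final: 3 servers


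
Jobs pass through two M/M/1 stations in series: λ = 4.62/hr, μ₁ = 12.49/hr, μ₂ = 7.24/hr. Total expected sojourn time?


Each node sees arrival rate λ = 4.62/hr (tandem ⇒ throughput preserved).
W₁ = 1/(μ₁−λ) = 1/(12.49−4.62) = 0.12706 hr
W₂ = 1/(μ₂−λ) = 1/(7.24−4.62) = 0.38168 hr
W_total = W₁ + W₂ = 0.12706 + 0.38168 = 0.50874 hr

Final: 0.50874 hr


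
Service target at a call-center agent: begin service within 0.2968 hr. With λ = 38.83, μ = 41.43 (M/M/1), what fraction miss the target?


ρ = 38.83/41.43 = 0.9372
P(Wq > t) = ρ·e^{−(μ−λ)t} = 0.9372·e^{−0.7717}
= 0.9372·0.462236 = 0.433228

Final: 0.433228


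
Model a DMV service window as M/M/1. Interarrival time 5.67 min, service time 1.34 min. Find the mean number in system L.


λ = 60/5.67 = 10.5820 /hr
μ = 60/1.34 = 44.7761 /hr
ρ = λ/μ = 10.5820/44.7761 = 0.2363
L = ρ/(1−ρ) = 0.2363/0.7637 = 0.3095

Final: 0.3095


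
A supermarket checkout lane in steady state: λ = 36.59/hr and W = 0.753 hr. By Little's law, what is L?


L = λW = 36.59·0.753 = 27.5523

Final: 27.5523


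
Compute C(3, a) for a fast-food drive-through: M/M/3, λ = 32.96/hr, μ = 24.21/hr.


a = λ/μ = 1.3614; ρ = a/3 = 0.4538
P₀ = 0.246419 (from M/M/c formula)
C(c,a) = [a^c/(c!(1−ρ))]·P₀ = [2.52335/(6·0.5462)]·0.246419
= 0.76998·0.246419 = 0.189738

Final: 0.189738


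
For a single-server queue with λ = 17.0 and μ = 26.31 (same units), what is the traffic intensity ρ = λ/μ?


ρ = λ/μ = 17.0/26.31 = 0.6461

Final: 0.6461


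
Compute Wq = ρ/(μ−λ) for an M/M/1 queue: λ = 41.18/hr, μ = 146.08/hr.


ρ = 41.18/146.08 = 0.2819
Wq = ρ/(μ−λ) = 0.2819/(146.08 − 41.18) = 0.2819/104.90 = 0.002687 hr

Final: 0.002687 hr


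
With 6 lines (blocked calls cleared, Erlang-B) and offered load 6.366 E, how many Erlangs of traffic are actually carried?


B(6,6.366) = 0.290125 (Erlang-B)
Carried load = a(1 − B) = 6.366·(1 − 0.290125) = 6.366·0.709875 = 4.5191 E

Final: 4.5191 Erlangs


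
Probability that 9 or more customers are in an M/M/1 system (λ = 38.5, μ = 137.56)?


ρ = 38.5/137.56 = 0.2799
P(N ≥ n) = ρ^n = 0.2799^9 = 0.00001054

Final: 0.00001054


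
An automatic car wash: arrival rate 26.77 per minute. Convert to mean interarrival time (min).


Mean interarrival time = 1/λ = 1/26.77 minute = 0.03736 minute
In minutes: 0.03736 × 1 = 0.03736 min

Final: 0.03736 min


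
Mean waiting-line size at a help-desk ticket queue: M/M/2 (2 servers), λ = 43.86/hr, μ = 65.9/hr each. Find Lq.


a = λ/μ = 0.6656; ρ = a/2 = 0.3328
P₀ = 0.500626
Lq = P₀·a^c·ρ / (c!·(1−ρ)²) = 0.500626·0.44296·0.3328/(2·0.44519)
= 0.08288

Final: 0.08288


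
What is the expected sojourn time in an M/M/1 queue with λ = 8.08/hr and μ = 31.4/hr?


W = 1/(μ−λ) = 1/(31.4 − 8.08) = 1/23.32 = 0.04288 hr

Final: 0.04288 hr


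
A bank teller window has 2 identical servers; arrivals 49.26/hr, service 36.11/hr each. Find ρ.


ρ = λ/(cμ) = 49.26/(2·36.11) = 49.26/72.22 = 0.6821

Final: 0.6821


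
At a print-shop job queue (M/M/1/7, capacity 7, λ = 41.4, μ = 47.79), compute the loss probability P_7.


ρ = λ/μ = 41.4/47.79 = 0.8663
P_K = (1−ρ)ρ^K/(1−ρ^(K+1)) = (0.1337·0.366137)/(1 − 0.317181)
= 0.048956/0.682819 = 0.071697

Final: 0.071697


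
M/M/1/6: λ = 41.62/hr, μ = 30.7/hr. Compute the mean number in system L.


ρ = 41.62/30.7 = 1.3557
L = ρ[1 − (K+1)ρ^K + Kρ^(K+1)] / [(1−ρ)(1−ρ^(K+1))]
Numerator: 1.3557·(1 − 7·6.208436 + 6·8.416779) = 10.902027
Denominator: (-0.3557)·(-7.416779) = 2.638151
L = 10.902027/2.638151 = 4.1325

Final: 4.1325


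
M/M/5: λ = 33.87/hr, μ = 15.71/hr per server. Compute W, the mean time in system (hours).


a = 2.1560; ρ = 0.4312; P₀ = 0.114510
Lq = P₀·a^c·ρ/(c!(1−ρ)²) = 0.05924
Wq = Lq/λ = 0.05924/33.87 = 0.001749 hr
W = Wq + 1/μ = 0.001749 + 0.06365 = 0.06540 hr

Final: 0.06540 hr


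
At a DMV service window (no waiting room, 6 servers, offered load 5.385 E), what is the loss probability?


B(c,a) = (a^c/c!) / Σ_{k=0}^{c} a^k/k!
a^6/6! = 33.867392
Σ terms (k=0..6): 1.00000 + 5.38500 + 14.49911 + 26.02591 + 35.03738 + 37.73526 + 33.86739 = 153.550044
B = 33.867392/153.550044 = 0.220563

Final: 0.220563


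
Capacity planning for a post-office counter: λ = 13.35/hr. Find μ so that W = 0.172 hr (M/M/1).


W = 1/(μ−λ) ⇒ μ − λ = 1/W = 1/0.172 = 5.8140
μ = λ + 1/W = 13.35 + 5.8140 = 19.1640 per hr

Final: 19.1640 /hr


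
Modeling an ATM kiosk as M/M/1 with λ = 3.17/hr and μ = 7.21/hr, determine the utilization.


ρ = λ/μ = 3.17/7.21 = 0.4397

Final: 0.4397


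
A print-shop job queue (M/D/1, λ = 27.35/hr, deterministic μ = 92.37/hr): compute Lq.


ρ = 27.35/92.37 = 0.2961
M/D/1: Lq = ρ²/(2(1−ρ)) = 0.08767/(2·0.7039) = 0.06227

Final: 0.06227


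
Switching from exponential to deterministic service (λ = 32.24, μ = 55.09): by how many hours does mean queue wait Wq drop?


ρ = 32.24/55.09 = 0.5852
Wq(M/M/1) = ρ/(μ−λ) = 0.5852/22.85 = 0.02561 hr
Wq(M/D/1) = ρ/(2(μ−λ)) = 0.01281 hr
Savings = 0.02561 − 0.01281 = 0.01281 hr

Final: 0.01281 hr


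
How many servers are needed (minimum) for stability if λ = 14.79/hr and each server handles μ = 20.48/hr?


Stability requires cμ > λ ⇔ c > λ/μ.
λ/μ = 14.79/20.48 = 0.7222
Minimum integer c = ⌊0.7222⌋ + 1 = 1
Check: 1·20.48 = 20.48 > 14.79, while 0·20.48 = 0.00 ≤ 14.79

Final: 1 servers


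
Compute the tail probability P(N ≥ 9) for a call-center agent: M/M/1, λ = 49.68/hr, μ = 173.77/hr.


ρ = 49.68/173.77 = 0.2859
P(N ≥ n) = ρ^n = 0.2859^9 = 0.00001276

Final: 0.00001276


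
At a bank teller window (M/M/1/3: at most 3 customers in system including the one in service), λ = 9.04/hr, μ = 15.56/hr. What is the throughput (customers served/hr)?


ρ = 0.5810; P_K = (1−ρ)ρ^3/(1−ρ^4) = 0.092736
λ_eff = λ(1 − P_K) = 9.04·(1 − 0.092736) = 9.04·0.907264 = 8.2017 /hr

Final: 8.2017 /hr


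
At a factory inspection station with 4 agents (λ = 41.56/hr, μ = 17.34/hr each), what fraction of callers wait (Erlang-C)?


a = λ/μ = 2.3968; ρ = a/4 = 0.5992
P₀ = 0.083373 (from M/M/c formula)
C(c,a) = [a^c/(c!(1−ρ))]·P₀ = [32.99938/(24·0.4008)]·0.083373
= 3.43051·0.083373 = 0.286013

Final: 0.286013


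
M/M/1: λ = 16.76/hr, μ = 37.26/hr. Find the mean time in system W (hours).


W = 1/(μ−λ) = 1/(37.26 − 16.76) = 1/20.50 = 0.04878 hr

Final: 0.04878 hr


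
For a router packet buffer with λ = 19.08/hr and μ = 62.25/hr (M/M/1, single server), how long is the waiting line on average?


ρ = 19.08/62.25 = 0.3065
Lq = ρ²/(1−ρ) = 0.09395/0.6935 = 0.1355

Final: 0.1355


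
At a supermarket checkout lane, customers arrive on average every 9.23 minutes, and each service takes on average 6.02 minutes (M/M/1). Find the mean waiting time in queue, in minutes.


λ = 60/9.23 = 6.5005 /hr
μ = 60/6.02 = 9.9668 /hr
ρ = λ/μ = 6.5005/9.9668 = 0.6522
Wq = ρ/(μ−λ) = 0.6522/(9.9668−6.5005) = 0.18816 hr
In minutes: 0.18816·60 = 11.290 min

Final: 11.290 min


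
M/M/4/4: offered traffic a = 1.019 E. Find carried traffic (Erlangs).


B(4,1.019) = 0.016280 (Erlang-B)
Carried load = a(1 − B) = 1.019·(1 − 0.016280) = 1.019·0.983720 = 1.0024 E

Final: 1.0024 Erlangs


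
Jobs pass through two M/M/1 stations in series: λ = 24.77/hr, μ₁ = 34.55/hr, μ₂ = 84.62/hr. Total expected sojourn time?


Each node sees arrival rate λ = 24.77/hr (tandem ⇒ throughput preserved).
W₁ = 1/(μ₁−λ) = 1/(34.55−24.77) = 0.10225 hr
W₂ = 1/(μ₂−λ) = 1/(84.62−24.77) = 0.01671 hr
W_total = W₁ + W₂ = 0.10225 + 0.01671 = 0.11896 hr

Final: 0.11896 hr


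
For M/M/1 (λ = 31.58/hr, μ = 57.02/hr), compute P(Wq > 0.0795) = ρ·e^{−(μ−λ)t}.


ρ = 31.58/57.02 = 0.5538
P(Wq > t) = ρ·e^{−(μ−λ)t} = 0.5538·e^{−2.0225}
= 0.5538·0.132327 = 0.073288

Final: 0.073288


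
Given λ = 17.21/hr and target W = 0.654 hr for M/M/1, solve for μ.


W = 1/(μ−λ) ⇒ μ − λ = 1/W = 1/0.654 = 1.5291
μ = λ + 1/W = 17.21 + 1.5291 = 18.7391 per hr

Final: 18.7391 /hr


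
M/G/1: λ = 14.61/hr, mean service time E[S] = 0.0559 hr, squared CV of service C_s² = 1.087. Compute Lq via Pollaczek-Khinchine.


ρ = λ·E[S] = 14.61·0.0559 = 0.8167
Lq = ρ²(1+C_s²)/(2(1−ρ)) = 0.6670·(1+1.087)/(2·0.1833)
= 0.6670·2.0870/0.3666 = 3.79710

Final: 3.79710


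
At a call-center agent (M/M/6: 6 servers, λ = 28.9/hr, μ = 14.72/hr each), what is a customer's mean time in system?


a = 1.9633; ρ = 0.3272; P₀ = 0.140207
Lq = P₀·a^c·ρ/(c!(1−ρ)²) = 0.008062
Wq = Lq/λ = 0.008062/28.9 = 0.0002790 hr
W = Wq + 1/μ = 0.0002790 + 0.06793 = 0.06821 hr

Final: 0.06821 hr


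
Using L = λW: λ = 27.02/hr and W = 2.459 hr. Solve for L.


L = λW = 27.02·2.459 = 66.4422

Final: 66.4422


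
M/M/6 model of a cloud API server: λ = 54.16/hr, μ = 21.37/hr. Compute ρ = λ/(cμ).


ρ = λ/(cμ) = 54.16/(6·21.37) = 54.16/128.22 = 0.4224

Final: 0.4224


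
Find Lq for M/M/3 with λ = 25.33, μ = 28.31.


a = λ/μ = 0.8947; ρ = a/3 = 0.2982
P₀ = 0.405658
Lq = P₀·a^c·ρ / (c!·(1−ρ)²) = 0.405658·0.71629·0.2982/(6·0.49246)
= 0.02933

Final: 0.02933


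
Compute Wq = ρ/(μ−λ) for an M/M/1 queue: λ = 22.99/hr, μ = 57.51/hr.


ρ = 22.99/57.51 = 0.3998
Wq = ρ/(μ−λ) = 0.3998/(57.51 − 22.99) = 0.3998/34.52 = 0.01158 hr

Final: 0.01158 hr


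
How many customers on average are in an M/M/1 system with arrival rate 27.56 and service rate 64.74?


ρ = λ/μ = 27.56/64.74 = 0.4257
L = ρ/(1−ρ) = 0.4257/(1 − 0.4257) = 0.4257/0.5743 = 0.7413

Final: 0.7413


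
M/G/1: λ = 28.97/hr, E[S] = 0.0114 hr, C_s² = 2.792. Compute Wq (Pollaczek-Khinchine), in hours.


ρ = λ·E[S] = 28.97·0.0114 = 0.3303
E[S²] = E[S]²(1+C_s²) = 0.0114²·(1+2.792) = 0.0004928
Wq = λ·E[S²]/(2(1−ρ)) = 28.97·0.0004928/(2·0.6697) = 0.01066 hr

Final: 0.01066 hr


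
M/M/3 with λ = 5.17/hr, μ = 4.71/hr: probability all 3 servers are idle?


a = λ/μ = 5.17/4.71 = 1.0977; ρ = a/c = 0.3659
Σ_{k=0}^{2} a^k/k! (terms k=0..2) = 1.00000 + 1.09766 + 0.60243 = 2.70010
Tail: a^3/(3!(1−ρ)) = 1.32254/(6·0.6341) = 0.34761
P₀ = 1/(2.70010 + 0.34761) = 1/3.04771 = 0.328115

Final: 0.328115


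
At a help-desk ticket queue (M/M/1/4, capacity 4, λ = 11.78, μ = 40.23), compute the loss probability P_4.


ρ = λ/μ = 11.78/40.23 = 0.2928
P_K = (1−ρ)ρ^K/(1−ρ^(K+1)) = (0.7072·0.007352)/(1 − 0.002153)
= 0.005199/0.997847 = 0.005210

Final: 0.005210


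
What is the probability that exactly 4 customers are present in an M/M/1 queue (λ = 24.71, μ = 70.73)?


ρ = 24.71/70.73 = 0.3494
P_n = (1−ρ)·ρ^n = (1 − 0.3494)·0.3494^4 = 0.6506·0.014896 = 0.009692

Final: 0.009692


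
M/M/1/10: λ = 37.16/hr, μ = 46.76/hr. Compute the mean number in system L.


ρ = 37.16/46.76 = 0.7947
L = ρ[1 − (K+1)ρ^K + Kρ^(K+1)] / [(1−ρ)(1−ρ^(K+1))]
Numerator: 0.7947·(1 − 11·0.100464 + 10·0.079839) = 0.550946
Denominator: (0.2053)·(0.920161) = 0.188913
L = 0.550946/0.188913 = 2.9164

Final: 2.9164


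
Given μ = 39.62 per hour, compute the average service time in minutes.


Mean service time = 1/μ = 1/39.62 hour = 0.02524 hour
In minutes: 0.02524 × 60 = 1.5144 min

Final: 1.5144 min


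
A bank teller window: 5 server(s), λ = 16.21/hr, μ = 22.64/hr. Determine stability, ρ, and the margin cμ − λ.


Total capacity cμ = 5·22.64 = 113.20/hr
ρ = λ/(cμ) = 16.21/113.20 = 0.1432
Stable ⇔ ρ < 1: YES
Spare capacity = cμ − λ = 113.20 − 16.21 = 96.99/hr

Final: ρ = 0.1432; stable; margin = 96.99/hr


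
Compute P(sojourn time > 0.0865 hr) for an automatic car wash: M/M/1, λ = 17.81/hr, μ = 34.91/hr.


W ~ Exponential(μ−λ) for M/M/1.
μ − λ = 34.91 − 17.81 = 17.1000
P(W > t) = e^{−(μ−λ)t} = e^{−1.4791} = 0.227831

Final: 0.227831


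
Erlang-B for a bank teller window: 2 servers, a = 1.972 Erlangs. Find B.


B(c,a) = (a^c/c!) / Σ_{k=0}^{c} a^k/k!
a^2/2! = 1.944392
Σ terms (k=0..2): 1.00000 + 1.97200 + 1.94439 = 4.916392
B = 1.944392/4.916392 = 0.395492

Final: 0.395492


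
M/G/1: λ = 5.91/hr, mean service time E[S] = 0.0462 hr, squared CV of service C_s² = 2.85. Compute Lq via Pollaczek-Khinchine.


ρ = λ·E[S] = 5.91·0.0462 = 0.2730
Lq = ρ²(1+C_s²)/(2(1−ρ)) = 0.07455·(1+2.85)/(2·0.7270)
= 0.07455·3.8500/1.4539 = 0.19742

Final: 0.19742


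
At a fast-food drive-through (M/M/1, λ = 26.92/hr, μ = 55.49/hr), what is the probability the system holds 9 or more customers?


ρ = 26.92/55.49 = 0.4851
P(N ≥ n) = ρ^n = 0.4851^9 = 0.001488

Final: 0.001488


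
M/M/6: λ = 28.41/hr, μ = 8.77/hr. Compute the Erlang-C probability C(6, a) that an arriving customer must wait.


a = λ/μ = 3.2395; ρ = a/6 = 0.5399
P₀ = 0.038165 (from M/M/c formula)
C(c,a) = [a^c/(c!(1−ρ))]·P₀ = [1155.65936/(720·0.4601)]·0.038165
= 3.48862·0.038165 = 0.133141

Final: 0.133141


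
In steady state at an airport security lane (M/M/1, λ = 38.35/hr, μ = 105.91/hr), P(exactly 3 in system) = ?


ρ = 38.35/105.91 = 0.3621
P_n = (1−ρ)·ρ^n = (1 − 0.3621)·0.3621^3 = 0.6379·0.047477 = 0.030286

Final: 0.030286


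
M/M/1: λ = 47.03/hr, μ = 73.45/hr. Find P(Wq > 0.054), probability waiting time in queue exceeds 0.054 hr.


ρ = 47.03/73.45 = 0.6403
P(Wq > t) = ρ·e^{−(μ−λ)t} = 0.6403·e^{−1.4267}
= 0.6403·0.240105 = 0.153739

Final: 0.153739


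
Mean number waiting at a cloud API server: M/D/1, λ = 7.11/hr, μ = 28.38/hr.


ρ = 7.11/28.38 = 0.2505
M/D/1: Lq = ρ²/(2(1−ρ)) = 0.06276/(2·0.7495) = 0.04187

Final: 0.04187


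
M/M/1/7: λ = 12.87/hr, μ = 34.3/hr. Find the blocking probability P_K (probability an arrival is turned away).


ρ = λ/μ = 12.87/34.3 = 0.3752
P_K = (1−ρ)ρ^K/(1−ρ^(K+1)) = (0.6248·0.001047)/(1 − 0.0003929)
= 0.0006542/0.999607 = 0.0006545

Final: 0.0006545


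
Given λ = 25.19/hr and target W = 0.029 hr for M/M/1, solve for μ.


W = 1/(μ−λ) ⇒ μ − λ = 1/W = 1/0.029 = 34.4828
μ = λ + 1/W = 25.19 + 34.4828 = 59.6728 per hr

Final: 59.6728 /hr


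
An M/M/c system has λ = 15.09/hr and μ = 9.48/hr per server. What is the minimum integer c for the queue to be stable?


Stability requires cμ > λ ⇔ c > λ/μ.
λ/μ = 15.09/9.48 = 1.5918
Minimum integer c = ⌊1.5918⌋ + 1 = 2
Check: 2·9.48 = 18.96 > 15.09, while 1·9.48 = 9.48 ≤ 15.09

Final: 2 servers


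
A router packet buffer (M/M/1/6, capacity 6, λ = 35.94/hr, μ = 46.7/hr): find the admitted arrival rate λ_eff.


ρ = 0.7696; P_K = (1−ρ)ρ^6/(1−ρ^7) = 0.056981
λ_eff = λ(1 − P_K) = 35.94·(1 − 0.056981) = 35.94·0.943019 = 33.8921 /hr

Final: 33.8921 /hr


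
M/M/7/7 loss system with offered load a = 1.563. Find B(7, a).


B(c,a) = (a^c/c!) / Σ_{k=0}^{c} a^k/k!
a^7/7! = 0.004521
Σ terms (k=0..7): 1.00000 + 1.56300 + 1.22148 + 0.63639 + 0.24867 + 0.07773 + 0.02025 + 0.004521 = 4.772054
B = 0.004521/4.772054 = 0.0009475

Final: 0.0009475


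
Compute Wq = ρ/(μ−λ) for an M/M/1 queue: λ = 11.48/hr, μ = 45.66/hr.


ρ = 11.48/45.66 = 0.2514
Wq = ρ/(μ−λ) = 0.2514/(45.66 − 11.48) = 0.2514/34.18 = 0.007356 hr

Final: 0.007356 hr


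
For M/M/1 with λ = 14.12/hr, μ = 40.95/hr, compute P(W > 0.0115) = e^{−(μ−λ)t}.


W ~ Exponential(μ−λ) for M/M/1.
μ − λ = 40.95 − 14.12 = 26.8300
P(W > t) = e^{−(μ−λ)t} = e^{−0.3085} = 0.734515

Final: 0.734515


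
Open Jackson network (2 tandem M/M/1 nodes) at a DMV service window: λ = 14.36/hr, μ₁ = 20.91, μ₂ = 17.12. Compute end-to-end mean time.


Each node sees arrival rate λ = 14.36/hr (tandem ⇒ throughput preserved).
W₁ = 1/(μ₁−λ) = 1/(20.91−14.36) = 0.15267 hr
W₂ = 1/(μ₂−λ) = 1/(17.12−14.36) = 0.36232 hr
W_total = W₁ + W₂ = 0.15267 + 0.36232 = 0.51499 hr

Final: 0.51499 hr


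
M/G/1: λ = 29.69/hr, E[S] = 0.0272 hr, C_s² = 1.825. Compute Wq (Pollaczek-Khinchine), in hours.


ρ = λ·E[S] = 29.69·0.0272 = 0.8076
E[S²] = E[S]²(1+C_s²) = 0.0272²·(1+1.825) = 0.002090
Wq = λ·E[S²]/(2(1−ρ)) = 29.69·0.002090/(2·0.1924) = 0.16123 hr

Final: 0.16123 hr


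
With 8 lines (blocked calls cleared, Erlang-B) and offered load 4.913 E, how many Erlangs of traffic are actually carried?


B(8,4.913) = 0.066012 (Erlang-B)
Carried load = a(1 − B) = 4.913·(1 − 0.066012) = 4.913·0.933988 = 4.5887 E

Final: 4.5887 Erlangs


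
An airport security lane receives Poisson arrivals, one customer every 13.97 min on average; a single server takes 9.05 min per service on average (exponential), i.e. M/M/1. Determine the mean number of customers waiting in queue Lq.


λ = 60/13.97 = 4.2949 /hr
μ = 60/9.05 = 6.6298 /hr
ρ = λ/μ = 4.2949/6.6298 = 0.6478
Lq = ρ²/(1−ρ) = 0.4197/0.3522 = 1.1916

Final: 1.1916


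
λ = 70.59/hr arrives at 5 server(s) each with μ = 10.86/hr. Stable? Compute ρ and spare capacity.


Total capacity cμ = 5·10.86 = 54.30/hr
ρ = λ/(cμ) = 70.59/54.30 = 1.3000
Stable ⇔ ρ < 1: NO
Spare capacity = cμ − λ = 54.30 − 70.59 = -16.29/hr

Final: ρ = 1.3000; unstable; margin = -16.29/hr


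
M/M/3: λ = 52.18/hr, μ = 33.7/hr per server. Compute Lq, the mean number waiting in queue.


a = λ/μ = 1.5484; ρ = a/3 = 0.5161
P₀ = 0.198978
Lq = P₀·a^c·ρ / (c!·(1−ρ)²) = 0.198978·3.71212·0.5161/(6·0.23414)
= 0.27137

Final: 0.27137


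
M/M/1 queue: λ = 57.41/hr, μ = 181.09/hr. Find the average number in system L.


ρ = λ/μ = 57.41/181.09 = 0.3170
L = ρ/(1−ρ) = 0.3170/(1 − 0.3170) = 0.3170/0.6830 = 0.4642

Final: 0.4642


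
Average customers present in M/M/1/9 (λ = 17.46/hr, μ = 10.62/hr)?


ρ = 17.46/10.62 = 1.6441
L = ρ[1 − (K+1)ρ^K + Kρ^(K+1)] / [(1−ρ)(1−ρ^(K+1))]
Numerator: 1.6441·(1 − 10·87.756138 + 9·144.277041) = 693.684789
Denominator: (-0.6441)·(-143.277041) = 92.280128
L = 693.684789/92.280128 = 7.5172

Final: 7.5172
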